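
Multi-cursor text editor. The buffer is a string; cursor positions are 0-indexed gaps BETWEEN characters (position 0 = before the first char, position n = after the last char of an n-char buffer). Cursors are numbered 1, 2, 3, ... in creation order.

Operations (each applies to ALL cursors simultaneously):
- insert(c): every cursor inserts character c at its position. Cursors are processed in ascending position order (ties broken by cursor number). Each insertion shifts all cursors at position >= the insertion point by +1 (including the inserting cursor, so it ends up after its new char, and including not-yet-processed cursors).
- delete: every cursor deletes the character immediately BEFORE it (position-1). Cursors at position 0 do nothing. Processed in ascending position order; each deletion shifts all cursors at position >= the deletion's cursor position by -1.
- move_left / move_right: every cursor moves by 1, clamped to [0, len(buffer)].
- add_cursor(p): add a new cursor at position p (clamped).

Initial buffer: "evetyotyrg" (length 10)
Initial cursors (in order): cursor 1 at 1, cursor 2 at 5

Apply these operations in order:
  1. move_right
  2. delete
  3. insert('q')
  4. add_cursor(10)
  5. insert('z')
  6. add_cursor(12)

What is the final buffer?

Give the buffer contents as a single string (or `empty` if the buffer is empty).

Answer: eqzetyqztyrgz

Derivation:
After op 1 (move_right): buffer="evetyotyrg" (len 10), cursors c1@2 c2@6, authorship ..........
After op 2 (delete): buffer="eetytyrg" (len 8), cursors c1@1 c2@4, authorship ........
After op 3 (insert('q')): buffer="eqetyqtyrg" (len 10), cursors c1@2 c2@6, authorship .1...2....
After op 4 (add_cursor(10)): buffer="eqetyqtyrg" (len 10), cursors c1@2 c2@6 c3@10, authorship .1...2....
After op 5 (insert('z')): buffer="eqzetyqztyrgz" (len 13), cursors c1@3 c2@8 c3@13, authorship .11...22....3
After op 6 (add_cursor(12)): buffer="eqzetyqztyrgz" (len 13), cursors c1@3 c2@8 c4@12 c3@13, authorship .11...22....3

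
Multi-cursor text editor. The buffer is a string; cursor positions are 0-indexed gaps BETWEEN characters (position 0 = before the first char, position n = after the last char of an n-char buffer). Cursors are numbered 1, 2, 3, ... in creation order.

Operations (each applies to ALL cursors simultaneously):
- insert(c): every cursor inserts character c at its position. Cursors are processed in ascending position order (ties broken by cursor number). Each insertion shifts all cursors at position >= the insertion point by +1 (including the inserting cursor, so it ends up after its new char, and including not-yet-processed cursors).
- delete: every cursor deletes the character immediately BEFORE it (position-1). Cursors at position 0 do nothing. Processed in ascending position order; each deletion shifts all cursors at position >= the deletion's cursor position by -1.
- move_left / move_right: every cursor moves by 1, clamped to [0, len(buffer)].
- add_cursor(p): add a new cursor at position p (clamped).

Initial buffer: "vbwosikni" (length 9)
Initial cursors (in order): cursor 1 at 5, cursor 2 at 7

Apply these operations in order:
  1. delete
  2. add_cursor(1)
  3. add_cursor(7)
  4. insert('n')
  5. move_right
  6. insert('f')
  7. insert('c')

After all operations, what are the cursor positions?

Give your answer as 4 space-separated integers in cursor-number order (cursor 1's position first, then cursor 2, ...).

After op 1 (delete): buffer="vbwoini" (len 7), cursors c1@4 c2@5, authorship .......
After op 2 (add_cursor(1)): buffer="vbwoini" (len 7), cursors c3@1 c1@4 c2@5, authorship .......
After op 3 (add_cursor(7)): buffer="vbwoini" (len 7), cursors c3@1 c1@4 c2@5 c4@7, authorship .......
After op 4 (insert('n')): buffer="vnbwoninnin" (len 11), cursors c3@2 c1@6 c2@8 c4@11, authorship .3...1.2..4
After op 5 (move_right): buffer="vnbwoninnin" (len 11), cursors c3@3 c1@7 c2@9 c4@11, authorship .3...1.2..4
After op 6 (insert('f')): buffer="vnbfwonifnnfinf" (len 15), cursors c3@4 c1@9 c2@12 c4@15, authorship .3.3..1.12.2.44
After op 7 (insert('c')): buffer="vnbfcwonifcnnfcinfc" (len 19), cursors c3@5 c1@11 c2@15 c4@19, authorship .3.33..1.112.22.444

Answer: 11 15 5 19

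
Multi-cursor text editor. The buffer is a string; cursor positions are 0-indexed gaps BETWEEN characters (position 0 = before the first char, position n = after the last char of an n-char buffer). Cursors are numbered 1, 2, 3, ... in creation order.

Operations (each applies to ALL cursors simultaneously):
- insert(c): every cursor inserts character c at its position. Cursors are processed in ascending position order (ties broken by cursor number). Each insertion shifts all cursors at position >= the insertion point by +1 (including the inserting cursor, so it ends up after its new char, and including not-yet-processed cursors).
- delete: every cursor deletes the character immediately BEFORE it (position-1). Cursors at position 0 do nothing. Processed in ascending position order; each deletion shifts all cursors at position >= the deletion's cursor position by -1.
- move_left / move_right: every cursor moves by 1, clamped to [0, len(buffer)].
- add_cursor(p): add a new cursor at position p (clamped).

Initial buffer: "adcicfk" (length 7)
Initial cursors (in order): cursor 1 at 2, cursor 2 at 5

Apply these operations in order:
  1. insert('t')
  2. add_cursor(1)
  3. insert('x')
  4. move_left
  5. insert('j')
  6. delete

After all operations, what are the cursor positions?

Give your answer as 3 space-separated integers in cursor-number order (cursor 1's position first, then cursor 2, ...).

After op 1 (insert('t')): buffer="adtcictfk" (len 9), cursors c1@3 c2@7, authorship ..1...2..
After op 2 (add_cursor(1)): buffer="adtcictfk" (len 9), cursors c3@1 c1@3 c2@7, authorship ..1...2..
After op 3 (insert('x')): buffer="axdtxcictxfk" (len 12), cursors c3@2 c1@5 c2@10, authorship .3.11...22..
After op 4 (move_left): buffer="axdtxcictxfk" (len 12), cursors c3@1 c1@4 c2@9, authorship .3.11...22..
After op 5 (insert('j')): buffer="ajxdtjxcictjxfk" (len 15), cursors c3@2 c1@6 c2@12, authorship .33.111...222..
After op 6 (delete): buffer="axdtxcictxfk" (len 12), cursors c3@1 c1@4 c2@9, authorship .3.11...22..

Answer: 4 9 1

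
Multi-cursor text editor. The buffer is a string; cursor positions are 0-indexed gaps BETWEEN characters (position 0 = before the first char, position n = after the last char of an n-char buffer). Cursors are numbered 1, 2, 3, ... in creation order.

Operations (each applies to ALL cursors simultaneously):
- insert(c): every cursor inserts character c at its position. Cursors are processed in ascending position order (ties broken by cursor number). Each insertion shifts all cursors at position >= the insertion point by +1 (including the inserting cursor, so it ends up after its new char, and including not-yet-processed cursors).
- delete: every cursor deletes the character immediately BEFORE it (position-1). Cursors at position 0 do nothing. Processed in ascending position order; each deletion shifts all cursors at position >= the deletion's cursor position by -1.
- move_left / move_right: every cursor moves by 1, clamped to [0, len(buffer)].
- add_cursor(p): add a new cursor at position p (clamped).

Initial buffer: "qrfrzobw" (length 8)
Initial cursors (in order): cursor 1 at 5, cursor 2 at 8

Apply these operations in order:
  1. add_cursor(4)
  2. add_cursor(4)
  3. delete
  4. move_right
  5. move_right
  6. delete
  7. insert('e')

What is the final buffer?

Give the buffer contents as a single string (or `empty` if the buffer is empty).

Answer: eeee

Derivation:
After op 1 (add_cursor(4)): buffer="qrfrzobw" (len 8), cursors c3@4 c1@5 c2@8, authorship ........
After op 2 (add_cursor(4)): buffer="qrfrzobw" (len 8), cursors c3@4 c4@4 c1@5 c2@8, authorship ........
After op 3 (delete): buffer="qrob" (len 4), cursors c1@2 c3@2 c4@2 c2@4, authorship ....
After op 4 (move_right): buffer="qrob" (len 4), cursors c1@3 c3@3 c4@3 c2@4, authorship ....
After op 5 (move_right): buffer="qrob" (len 4), cursors c1@4 c2@4 c3@4 c4@4, authorship ....
After op 6 (delete): buffer="" (len 0), cursors c1@0 c2@0 c3@0 c4@0, authorship 
After op 7 (insert('e')): buffer="eeee" (len 4), cursors c1@4 c2@4 c3@4 c4@4, authorship 1234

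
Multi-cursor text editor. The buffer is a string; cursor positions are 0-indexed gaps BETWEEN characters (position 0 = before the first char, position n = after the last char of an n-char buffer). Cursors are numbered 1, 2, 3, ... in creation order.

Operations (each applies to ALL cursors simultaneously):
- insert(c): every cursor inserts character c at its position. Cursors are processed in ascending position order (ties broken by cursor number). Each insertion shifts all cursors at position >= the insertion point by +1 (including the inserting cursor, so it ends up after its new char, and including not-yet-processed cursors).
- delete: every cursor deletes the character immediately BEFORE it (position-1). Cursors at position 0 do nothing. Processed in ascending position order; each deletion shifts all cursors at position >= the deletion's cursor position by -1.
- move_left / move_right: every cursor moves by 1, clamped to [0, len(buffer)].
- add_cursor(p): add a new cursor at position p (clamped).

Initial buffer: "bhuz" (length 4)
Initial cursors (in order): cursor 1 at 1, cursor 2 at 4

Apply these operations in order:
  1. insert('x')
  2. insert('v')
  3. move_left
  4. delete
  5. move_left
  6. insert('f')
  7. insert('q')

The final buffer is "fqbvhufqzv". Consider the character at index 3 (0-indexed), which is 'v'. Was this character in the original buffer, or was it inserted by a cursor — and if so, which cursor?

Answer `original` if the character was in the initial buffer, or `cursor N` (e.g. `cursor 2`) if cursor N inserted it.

After op 1 (insert('x')): buffer="bxhuzx" (len 6), cursors c1@2 c2@6, authorship .1...2
After op 2 (insert('v')): buffer="bxvhuzxv" (len 8), cursors c1@3 c2@8, authorship .11...22
After op 3 (move_left): buffer="bxvhuzxv" (len 8), cursors c1@2 c2@7, authorship .11...22
After op 4 (delete): buffer="bvhuzv" (len 6), cursors c1@1 c2@5, authorship .1...2
After op 5 (move_left): buffer="bvhuzv" (len 6), cursors c1@0 c2@4, authorship .1...2
After op 6 (insert('f')): buffer="fbvhufzv" (len 8), cursors c1@1 c2@6, authorship 1.1..2.2
After op 7 (insert('q')): buffer="fqbvhufqzv" (len 10), cursors c1@2 c2@8, authorship 11.1..22.2
Authorship (.=original, N=cursor N): 1 1 . 1 . . 2 2 . 2
Index 3: author = 1

Answer: cursor 1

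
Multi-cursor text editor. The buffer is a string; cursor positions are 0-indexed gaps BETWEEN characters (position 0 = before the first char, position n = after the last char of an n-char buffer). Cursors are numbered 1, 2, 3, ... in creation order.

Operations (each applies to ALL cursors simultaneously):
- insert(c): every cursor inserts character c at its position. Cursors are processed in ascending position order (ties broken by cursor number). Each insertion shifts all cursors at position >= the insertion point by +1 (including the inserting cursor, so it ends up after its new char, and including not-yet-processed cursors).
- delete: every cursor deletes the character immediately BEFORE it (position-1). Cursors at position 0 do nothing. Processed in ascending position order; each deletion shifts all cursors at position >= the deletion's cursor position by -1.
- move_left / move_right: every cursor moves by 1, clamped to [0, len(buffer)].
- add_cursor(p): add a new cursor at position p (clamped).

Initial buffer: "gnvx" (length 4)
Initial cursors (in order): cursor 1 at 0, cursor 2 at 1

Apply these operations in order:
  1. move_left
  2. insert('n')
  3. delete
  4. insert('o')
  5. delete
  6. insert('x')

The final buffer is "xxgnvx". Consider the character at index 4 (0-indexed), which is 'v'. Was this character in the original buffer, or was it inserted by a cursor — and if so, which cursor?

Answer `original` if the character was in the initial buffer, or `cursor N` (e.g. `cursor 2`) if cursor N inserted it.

Answer: original

Derivation:
After op 1 (move_left): buffer="gnvx" (len 4), cursors c1@0 c2@0, authorship ....
After op 2 (insert('n')): buffer="nngnvx" (len 6), cursors c1@2 c2@2, authorship 12....
After op 3 (delete): buffer="gnvx" (len 4), cursors c1@0 c2@0, authorship ....
After op 4 (insert('o')): buffer="oognvx" (len 6), cursors c1@2 c2@2, authorship 12....
After op 5 (delete): buffer="gnvx" (len 4), cursors c1@0 c2@0, authorship ....
After op 6 (insert('x')): buffer="xxgnvx" (len 6), cursors c1@2 c2@2, authorship 12....
Authorship (.=original, N=cursor N): 1 2 . . . .
Index 4: author = original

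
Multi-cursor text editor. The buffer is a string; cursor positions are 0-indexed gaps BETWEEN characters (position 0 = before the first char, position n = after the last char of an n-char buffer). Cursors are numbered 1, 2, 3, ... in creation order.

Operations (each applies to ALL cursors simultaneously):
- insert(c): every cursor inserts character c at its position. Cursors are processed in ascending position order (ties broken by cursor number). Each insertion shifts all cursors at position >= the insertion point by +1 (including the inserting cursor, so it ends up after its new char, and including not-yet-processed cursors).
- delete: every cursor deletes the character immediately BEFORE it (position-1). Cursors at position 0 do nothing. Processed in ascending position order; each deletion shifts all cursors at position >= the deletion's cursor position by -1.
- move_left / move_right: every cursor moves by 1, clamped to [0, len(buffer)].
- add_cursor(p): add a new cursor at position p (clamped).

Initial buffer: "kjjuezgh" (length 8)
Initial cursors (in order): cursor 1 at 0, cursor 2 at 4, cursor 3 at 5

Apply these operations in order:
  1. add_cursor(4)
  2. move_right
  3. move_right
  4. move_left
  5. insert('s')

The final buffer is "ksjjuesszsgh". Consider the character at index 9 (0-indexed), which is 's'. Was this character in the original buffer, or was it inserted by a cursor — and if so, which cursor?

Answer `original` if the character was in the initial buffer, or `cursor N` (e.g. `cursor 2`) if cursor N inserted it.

After op 1 (add_cursor(4)): buffer="kjjuezgh" (len 8), cursors c1@0 c2@4 c4@4 c3@5, authorship ........
After op 2 (move_right): buffer="kjjuezgh" (len 8), cursors c1@1 c2@5 c4@5 c3@6, authorship ........
After op 3 (move_right): buffer="kjjuezgh" (len 8), cursors c1@2 c2@6 c4@6 c3@7, authorship ........
After op 4 (move_left): buffer="kjjuezgh" (len 8), cursors c1@1 c2@5 c4@5 c3@6, authorship ........
After op 5 (insert('s')): buffer="ksjjuesszsgh" (len 12), cursors c1@2 c2@8 c4@8 c3@10, authorship .1....24.3..
Authorship (.=original, N=cursor N): . 1 . . . . 2 4 . 3 . .
Index 9: author = 3

Answer: cursor 3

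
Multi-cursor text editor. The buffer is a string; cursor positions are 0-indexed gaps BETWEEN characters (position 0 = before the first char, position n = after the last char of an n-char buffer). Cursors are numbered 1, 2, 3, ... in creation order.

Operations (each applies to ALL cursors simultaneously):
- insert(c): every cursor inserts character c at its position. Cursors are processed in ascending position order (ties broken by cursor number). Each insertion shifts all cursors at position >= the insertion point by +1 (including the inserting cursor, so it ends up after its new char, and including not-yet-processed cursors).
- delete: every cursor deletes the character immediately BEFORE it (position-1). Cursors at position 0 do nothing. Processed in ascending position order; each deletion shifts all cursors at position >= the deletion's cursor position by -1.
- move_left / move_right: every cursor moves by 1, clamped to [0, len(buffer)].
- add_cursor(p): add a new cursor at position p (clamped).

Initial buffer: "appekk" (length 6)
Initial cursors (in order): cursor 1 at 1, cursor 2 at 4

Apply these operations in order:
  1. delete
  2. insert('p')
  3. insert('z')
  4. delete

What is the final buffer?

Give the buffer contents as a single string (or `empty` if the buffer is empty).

Answer: ppppkk

Derivation:
After op 1 (delete): buffer="ppkk" (len 4), cursors c1@0 c2@2, authorship ....
After op 2 (insert('p')): buffer="ppppkk" (len 6), cursors c1@1 c2@4, authorship 1..2..
After op 3 (insert('z')): buffer="pzpppzkk" (len 8), cursors c1@2 c2@6, authorship 11..22..
After op 4 (delete): buffer="ppppkk" (len 6), cursors c1@1 c2@4, authorship 1..2..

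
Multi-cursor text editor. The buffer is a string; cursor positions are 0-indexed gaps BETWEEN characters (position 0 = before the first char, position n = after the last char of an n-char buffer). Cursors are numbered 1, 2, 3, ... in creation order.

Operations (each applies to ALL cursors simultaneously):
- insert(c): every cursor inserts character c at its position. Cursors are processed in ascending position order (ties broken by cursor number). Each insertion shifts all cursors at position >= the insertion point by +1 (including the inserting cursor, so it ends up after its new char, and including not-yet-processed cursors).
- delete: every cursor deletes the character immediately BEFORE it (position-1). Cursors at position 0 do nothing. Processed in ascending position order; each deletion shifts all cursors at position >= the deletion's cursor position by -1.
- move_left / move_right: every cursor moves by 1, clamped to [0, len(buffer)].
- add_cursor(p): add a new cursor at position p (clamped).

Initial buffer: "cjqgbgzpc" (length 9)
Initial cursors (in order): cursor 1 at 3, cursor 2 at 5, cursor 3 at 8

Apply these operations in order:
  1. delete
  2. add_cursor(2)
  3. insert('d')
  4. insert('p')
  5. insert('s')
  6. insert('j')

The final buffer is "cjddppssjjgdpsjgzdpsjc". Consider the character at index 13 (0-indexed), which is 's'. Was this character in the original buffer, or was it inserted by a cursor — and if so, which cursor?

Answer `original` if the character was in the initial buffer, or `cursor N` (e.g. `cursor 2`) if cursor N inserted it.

After op 1 (delete): buffer="cjggzc" (len 6), cursors c1@2 c2@3 c3@5, authorship ......
After op 2 (add_cursor(2)): buffer="cjggzc" (len 6), cursors c1@2 c4@2 c2@3 c3@5, authorship ......
After op 3 (insert('d')): buffer="cjddgdgzdc" (len 10), cursors c1@4 c4@4 c2@6 c3@9, authorship ..14.2..3.
After op 4 (insert('p')): buffer="cjddppgdpgzdpc" (len 14), cursors c1@6 c4@6 c2@9 c3@13, authorship ..1414.22..33.
After op 5 (insert('s')): buffer="cjddppssgdpsgzdpsc" (len 18), cursors c1@8 c4@8 c2@12 c3@17, authorship ..141414.222..333.
After op 6 (insert('j')): buffer="cjddppssjjgdpsjgzdpsjc" (len 22), cursors c1@10 c4@10 c2@15 c3@21, authorship ..14141414.2222..3333.
Authorship (.=original, N=cursor N): . . 1 4 1 4 1 4 1 4 . 2 2 2 2 . . 3 3 3 3 .
Index 13: author = 2

Answer: cursor 2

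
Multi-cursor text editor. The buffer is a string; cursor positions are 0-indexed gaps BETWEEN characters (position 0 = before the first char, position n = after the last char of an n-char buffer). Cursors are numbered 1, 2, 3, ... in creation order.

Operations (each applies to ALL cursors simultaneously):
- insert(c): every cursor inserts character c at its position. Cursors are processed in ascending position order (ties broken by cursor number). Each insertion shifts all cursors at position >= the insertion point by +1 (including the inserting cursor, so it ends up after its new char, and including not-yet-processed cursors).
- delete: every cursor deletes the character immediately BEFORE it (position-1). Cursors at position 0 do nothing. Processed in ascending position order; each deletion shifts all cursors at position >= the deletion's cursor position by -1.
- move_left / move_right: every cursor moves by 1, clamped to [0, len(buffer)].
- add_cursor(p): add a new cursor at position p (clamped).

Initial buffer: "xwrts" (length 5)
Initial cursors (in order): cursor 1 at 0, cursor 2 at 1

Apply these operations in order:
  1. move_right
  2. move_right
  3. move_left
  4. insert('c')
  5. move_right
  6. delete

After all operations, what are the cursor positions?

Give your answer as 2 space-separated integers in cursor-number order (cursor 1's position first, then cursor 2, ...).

After op 1 (move_right): buffer="xwrts" (len 5), cursors c1@1 c2@2, authorship .....
After op 2 (move_right): buffer="xwrts" (len 5), cursors c1@2 c2@3, authorship .....
After op 3 (move_left): buffer="xwrts" (len 5), cursors c1@1 c2@2, authorship .....
After op 4 (insert('c')): buffer="xcwcrts" (len 7), cursors c1@2 c2@4, authorship .1.2...
After op 5 (move_right): buffer="xcwcrts" (len 7), cursors c1@3 c2@5, authorship .1.2...
After op 6 (delete): buffer="xccts" (len 5), cursors c1@2 c2@3, authorship .12..

Answer: 2 3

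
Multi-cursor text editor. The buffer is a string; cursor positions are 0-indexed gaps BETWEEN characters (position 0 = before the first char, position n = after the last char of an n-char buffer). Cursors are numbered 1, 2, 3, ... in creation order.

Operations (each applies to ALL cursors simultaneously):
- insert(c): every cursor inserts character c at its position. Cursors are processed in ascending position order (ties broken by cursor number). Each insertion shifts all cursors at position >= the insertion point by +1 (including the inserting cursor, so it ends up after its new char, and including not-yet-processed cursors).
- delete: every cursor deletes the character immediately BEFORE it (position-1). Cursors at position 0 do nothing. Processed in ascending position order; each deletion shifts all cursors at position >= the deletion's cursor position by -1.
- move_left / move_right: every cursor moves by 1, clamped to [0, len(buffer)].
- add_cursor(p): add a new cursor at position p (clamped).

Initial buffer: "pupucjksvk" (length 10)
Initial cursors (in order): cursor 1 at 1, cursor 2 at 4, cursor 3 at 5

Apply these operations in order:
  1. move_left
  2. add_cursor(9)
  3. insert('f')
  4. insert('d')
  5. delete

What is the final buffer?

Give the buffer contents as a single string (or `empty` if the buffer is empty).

After op 1 (move_left): buffer="pupucjksvk" (len 10), cursors c1@0 c2@3 c3@4, authorship ..........
After op 2 (add_cursor(9)): buffer="pupucjksvk" (len 10), cursors c1@0 c2@3 c3@4 c4@9, authorship ..........
After op 3 (insert('f')): buffer="fpupfufcjksvfk" (len 14), cursors c1@1 c2@5 c3@7 c4@13, authorship 1...2.3.....4.
After op 4 (insert('d')): buffer="fdpupfdufdcjksvfdk" (len 18), cursors c1@2 c2@7 c3@10 c4@17, authorship 11...22.33.....44.
After op 5 (delete): buffer="fpupfufcjksvfk" (len 14), cursors c1@1 c2@5 c3@7 c4@13, authorship 1...2.3.....4.

Answer: fpupfufcjksvfk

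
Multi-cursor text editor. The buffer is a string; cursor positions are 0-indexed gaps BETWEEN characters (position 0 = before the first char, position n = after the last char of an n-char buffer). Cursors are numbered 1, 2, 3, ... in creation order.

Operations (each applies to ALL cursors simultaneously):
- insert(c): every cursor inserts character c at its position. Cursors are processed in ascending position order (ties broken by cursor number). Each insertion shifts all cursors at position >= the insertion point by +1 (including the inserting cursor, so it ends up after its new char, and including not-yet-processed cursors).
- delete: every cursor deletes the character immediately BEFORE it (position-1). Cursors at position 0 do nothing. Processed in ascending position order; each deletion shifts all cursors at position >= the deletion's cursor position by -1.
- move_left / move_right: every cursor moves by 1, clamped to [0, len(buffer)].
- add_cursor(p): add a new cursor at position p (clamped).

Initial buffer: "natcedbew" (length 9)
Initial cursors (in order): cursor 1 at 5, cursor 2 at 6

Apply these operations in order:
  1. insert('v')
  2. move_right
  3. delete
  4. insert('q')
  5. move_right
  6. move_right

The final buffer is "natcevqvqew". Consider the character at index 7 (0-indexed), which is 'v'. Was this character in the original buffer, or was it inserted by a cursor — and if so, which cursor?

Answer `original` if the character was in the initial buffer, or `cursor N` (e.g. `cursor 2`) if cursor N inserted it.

After op 1 (insert('v')): buffer="natcevdvbew" (len 11), cursors c1@6 c2@8, authorship .....1.2...
After op 2 (move_right): buffer="natcevdvbew" (len 11), cursors c1@7 c2@9, authorship .....1.2...
After op 3 (delete): buffer="natcevvew" (len 9), cursors c1@6 c2@7, authorship .....12..
After op 4 (insert('q')): buffer="natcevqvqew" (len 11), cursors c1@7 c2@9, authorship .....1122..
After op 5 (move_right): buffer="natcevqvqew" (len 11), cursors c1@8 c2@10, authorship .....1122..
After op 6 (move_right): buffer="natcevqvqew" (len 11), cursors c1@9 c2@11, authorship .....1122..
Authorship (.=original, N=cursor N): . . . . . 1 1 2 2 . .
Index 7: author = 2

Answer: cursor 2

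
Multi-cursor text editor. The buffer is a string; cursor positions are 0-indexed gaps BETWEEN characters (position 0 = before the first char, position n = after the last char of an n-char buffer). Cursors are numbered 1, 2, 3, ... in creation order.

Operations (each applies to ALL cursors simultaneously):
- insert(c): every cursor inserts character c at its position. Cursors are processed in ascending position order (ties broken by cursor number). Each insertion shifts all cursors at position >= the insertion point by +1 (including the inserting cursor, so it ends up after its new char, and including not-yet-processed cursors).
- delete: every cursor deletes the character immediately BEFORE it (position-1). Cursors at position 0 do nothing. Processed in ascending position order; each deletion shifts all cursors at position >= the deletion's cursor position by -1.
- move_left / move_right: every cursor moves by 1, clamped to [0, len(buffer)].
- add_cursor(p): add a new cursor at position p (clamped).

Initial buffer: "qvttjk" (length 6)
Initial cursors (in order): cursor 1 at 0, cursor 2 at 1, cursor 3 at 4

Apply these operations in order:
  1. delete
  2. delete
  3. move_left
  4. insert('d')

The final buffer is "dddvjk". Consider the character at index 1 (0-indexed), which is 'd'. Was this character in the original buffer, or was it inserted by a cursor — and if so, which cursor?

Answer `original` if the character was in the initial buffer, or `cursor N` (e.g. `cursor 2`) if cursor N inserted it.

Answer: cursor 2

Derivation:
After op 1 (delete): buffer="vtjk" (len 4), cursors c1@0 c2@0 c3@2, authorship ....
After op 2 (delete): buffer="vjk" (len 3), cursors c1@0 c2@0 c3@1, authorship ...
After op 3 (move_left): buffer="vjk" (len 3), cursors c1@0 c2@0 c3@0, authorship ...
After op 4 (insert('d')): buffer="dddvjk" (len 6), cursors c1@3 c2@3 c3@3, authorship 123...
Authorship (.=original, N=cursor N): 1 2 3 . . .
Index 1: author = 2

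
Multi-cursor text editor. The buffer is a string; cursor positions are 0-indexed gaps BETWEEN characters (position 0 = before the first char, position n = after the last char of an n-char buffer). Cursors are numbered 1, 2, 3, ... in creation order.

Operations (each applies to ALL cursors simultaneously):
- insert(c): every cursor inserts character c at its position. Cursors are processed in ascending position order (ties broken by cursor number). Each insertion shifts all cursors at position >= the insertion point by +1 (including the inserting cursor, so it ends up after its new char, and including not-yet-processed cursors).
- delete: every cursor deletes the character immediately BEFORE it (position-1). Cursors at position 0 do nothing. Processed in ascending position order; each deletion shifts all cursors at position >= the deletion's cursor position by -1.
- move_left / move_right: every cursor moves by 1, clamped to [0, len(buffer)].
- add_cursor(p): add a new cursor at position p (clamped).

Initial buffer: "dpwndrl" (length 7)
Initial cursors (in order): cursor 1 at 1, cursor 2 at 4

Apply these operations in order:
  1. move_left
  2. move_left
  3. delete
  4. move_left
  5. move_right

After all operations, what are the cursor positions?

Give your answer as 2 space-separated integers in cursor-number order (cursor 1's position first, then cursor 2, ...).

Answer: 1 1

Derivation:
After op 1 (move_left): buffer="dpwndrl" (len 7), cursors c1@0 c2@3, authorship .......
After op 2 (move_left): buffer="dpwndrl" (len 7), cursors c1@0 c2@2, authorship .......
After op 3 (delete): buffer="dwndrl" (len 6), cursors c1@0 c2@1, authorship ......
After op 4 (move_left): buffer="dwndrl" (len 6), cursors c1@0 c2@0, authorship ......
After op 5 (move_right): buffer="dwndrl" (len 6), cursors c1@1 c2@1, authorship ......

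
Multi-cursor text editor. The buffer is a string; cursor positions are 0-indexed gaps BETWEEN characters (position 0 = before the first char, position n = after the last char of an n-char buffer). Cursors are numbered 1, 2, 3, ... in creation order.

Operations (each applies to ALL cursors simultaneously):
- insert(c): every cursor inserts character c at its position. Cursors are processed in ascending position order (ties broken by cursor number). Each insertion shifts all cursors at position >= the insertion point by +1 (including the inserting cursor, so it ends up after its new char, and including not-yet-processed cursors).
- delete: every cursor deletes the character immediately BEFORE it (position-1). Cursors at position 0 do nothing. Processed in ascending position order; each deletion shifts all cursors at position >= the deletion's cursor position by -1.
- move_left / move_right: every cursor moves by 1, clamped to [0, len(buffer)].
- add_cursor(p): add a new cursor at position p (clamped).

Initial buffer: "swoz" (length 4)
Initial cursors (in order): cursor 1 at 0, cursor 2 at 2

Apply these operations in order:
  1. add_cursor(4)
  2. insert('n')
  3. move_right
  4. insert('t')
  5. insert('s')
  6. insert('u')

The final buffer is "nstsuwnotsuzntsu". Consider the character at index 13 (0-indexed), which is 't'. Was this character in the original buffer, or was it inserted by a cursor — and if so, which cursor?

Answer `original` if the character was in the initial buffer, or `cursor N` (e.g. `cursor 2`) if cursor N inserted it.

Answer: cursor 3

Derivation:
After op 1 (add_cursor(4)): buffer="swoz" (len 4), cursors c1@0 c2@2 c3@4, authorship ....
After op 2 (insert('n')): buffer="nswnozn" (len 7), cursors c1@1 c2@4 c3@7, authorship 1..2..3
After op 3 (move_right): buffer="nswnozn" (len 7), cursors c1@2 c2@5 c3@7, authorship 1..2..3
After op 4 (insert('t')): buffer="nstwnotznt" (len 10), cursors c1@3 c2@7 c3@10, authorship 1.1.2.2.33
After op 5 (insert('s')): buffer="nstswnotsznts" (len 13), cursors c1@4 c2@9 c3@13, authorship 1.11.2.22.333
After op 6 (insert('u')): buffer="nstsuwnotsuzntsu" (len 16), cursors c1@5 c2@11 c3@16, authorship 1.111.2.222.3333
Authorship (.=original, N=cursor N): 1 . 1 1 1 . 2 . 2 2 2 . 3 3 3 3
Index 13: author = 3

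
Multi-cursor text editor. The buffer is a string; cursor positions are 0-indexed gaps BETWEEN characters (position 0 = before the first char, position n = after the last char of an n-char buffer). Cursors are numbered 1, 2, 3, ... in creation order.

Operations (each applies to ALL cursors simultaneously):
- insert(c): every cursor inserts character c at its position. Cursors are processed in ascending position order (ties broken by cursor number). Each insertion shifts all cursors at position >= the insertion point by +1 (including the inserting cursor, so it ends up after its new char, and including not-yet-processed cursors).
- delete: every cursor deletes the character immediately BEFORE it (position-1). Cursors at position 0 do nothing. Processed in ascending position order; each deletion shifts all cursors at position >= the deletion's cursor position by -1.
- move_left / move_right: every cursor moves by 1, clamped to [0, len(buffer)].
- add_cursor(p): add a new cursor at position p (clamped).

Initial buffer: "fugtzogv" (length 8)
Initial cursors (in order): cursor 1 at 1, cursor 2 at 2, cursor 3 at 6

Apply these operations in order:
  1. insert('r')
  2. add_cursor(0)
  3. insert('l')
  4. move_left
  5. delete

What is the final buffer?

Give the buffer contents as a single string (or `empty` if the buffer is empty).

Answer: lflulgtzolgv

Derivation:
After op 1 (insert('r')): buffer="frurgtzorgv" (len 11), cursors c1@2 c2@4 c3@9, authorship .1.2....3..
After op 2 (add_cursor(0)): buffer="frurgtzorgv" (len 11), cursors c4@0 c1@2 c2@4 c3@9, authorship .1.2....3..
After op 3 (insert('l')): buffer="lfrlurlgtzorlgv" (len 15), cursors c4@1 c1@4 c2@7 c3@13, authorship 4.11.22....33..
After op 4 (move_left): buffer="lfrlurlgtzorlgv" (len 15), cursors c4@0 c1@3 c2@6 c3@12, authorship 4.11.22....33..
After op 5 (delete): buffer="lflulgtzolgv" (len 12), cursors c4@0 c1@2 c2@4 c3@9, authorship 4.1.2....3..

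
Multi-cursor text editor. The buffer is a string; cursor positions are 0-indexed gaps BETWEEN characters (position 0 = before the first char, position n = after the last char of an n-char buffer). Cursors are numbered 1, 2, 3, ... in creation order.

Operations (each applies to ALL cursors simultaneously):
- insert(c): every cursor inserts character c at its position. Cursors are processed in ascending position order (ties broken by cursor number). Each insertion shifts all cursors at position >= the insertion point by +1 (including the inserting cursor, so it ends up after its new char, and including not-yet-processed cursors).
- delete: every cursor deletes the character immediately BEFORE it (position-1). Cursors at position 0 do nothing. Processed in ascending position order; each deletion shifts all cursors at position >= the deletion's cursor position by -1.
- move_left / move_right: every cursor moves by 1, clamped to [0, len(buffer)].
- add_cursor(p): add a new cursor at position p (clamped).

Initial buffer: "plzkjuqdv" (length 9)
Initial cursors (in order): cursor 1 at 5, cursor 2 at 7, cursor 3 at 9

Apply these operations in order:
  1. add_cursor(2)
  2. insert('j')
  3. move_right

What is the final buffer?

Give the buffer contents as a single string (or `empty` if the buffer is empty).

Answer: pljzkjjuqjdvj

Derivation:
After op 1 (add_cursor(2)): buffer="plzkjuqdv" (len 9), cursors c4@2 c1@5 c2@7 c3@9, authorship .........
After op 2 (insert('j')): buffer="pljzkjjuqjdvj" (len 13), cursors c4@3 c1@7 c2@10 c3@13, authorship ..4...1..2..3
After op 3 (move_right): buffer="pljzkjjuqjdvj" (len 13), cursors c4@4 c1@8 c2@11 c3@13, authorship ..4...1..2..3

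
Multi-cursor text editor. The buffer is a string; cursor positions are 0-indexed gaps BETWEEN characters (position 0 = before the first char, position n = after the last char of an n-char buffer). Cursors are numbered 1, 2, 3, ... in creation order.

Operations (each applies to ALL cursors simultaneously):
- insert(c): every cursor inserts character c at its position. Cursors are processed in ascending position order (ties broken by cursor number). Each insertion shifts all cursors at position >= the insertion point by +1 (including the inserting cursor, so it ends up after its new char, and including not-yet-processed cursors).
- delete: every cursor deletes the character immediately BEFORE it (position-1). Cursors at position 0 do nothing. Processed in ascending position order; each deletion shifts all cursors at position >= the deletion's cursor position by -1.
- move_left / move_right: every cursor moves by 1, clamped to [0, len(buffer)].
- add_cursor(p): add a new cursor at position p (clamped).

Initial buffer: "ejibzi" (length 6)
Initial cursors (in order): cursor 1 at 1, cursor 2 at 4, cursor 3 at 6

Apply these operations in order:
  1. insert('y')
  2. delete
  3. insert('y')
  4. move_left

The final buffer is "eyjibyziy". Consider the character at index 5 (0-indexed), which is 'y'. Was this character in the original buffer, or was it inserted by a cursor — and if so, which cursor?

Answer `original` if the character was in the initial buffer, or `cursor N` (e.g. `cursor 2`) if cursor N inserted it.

Answer: cursor 2

Derivation:
After op 1 (insert('y')): buffer="eyjibyziy" (len 9), cursors c1@2 c2@6 c3@9, authorship .1...2..3
After op 2 (delete): buffer="ejibzi" (len 6), cursors c1@1 c2@4 c3@6, authorship ......
After op 3 (insert('y')): buffer="eyjibyziy" (len 9), cursors c1@2 c2@6 c3@9, authorship .1...2..3
After op 4 (move_left): buffer="eyjibyziy" (len 9), cursors c1@1 c2@5 c3@8, authorship .1...2..3
Authorship (.=original, N=cursor N): . 1 . . . 2 . . 3
Index 5: author = 2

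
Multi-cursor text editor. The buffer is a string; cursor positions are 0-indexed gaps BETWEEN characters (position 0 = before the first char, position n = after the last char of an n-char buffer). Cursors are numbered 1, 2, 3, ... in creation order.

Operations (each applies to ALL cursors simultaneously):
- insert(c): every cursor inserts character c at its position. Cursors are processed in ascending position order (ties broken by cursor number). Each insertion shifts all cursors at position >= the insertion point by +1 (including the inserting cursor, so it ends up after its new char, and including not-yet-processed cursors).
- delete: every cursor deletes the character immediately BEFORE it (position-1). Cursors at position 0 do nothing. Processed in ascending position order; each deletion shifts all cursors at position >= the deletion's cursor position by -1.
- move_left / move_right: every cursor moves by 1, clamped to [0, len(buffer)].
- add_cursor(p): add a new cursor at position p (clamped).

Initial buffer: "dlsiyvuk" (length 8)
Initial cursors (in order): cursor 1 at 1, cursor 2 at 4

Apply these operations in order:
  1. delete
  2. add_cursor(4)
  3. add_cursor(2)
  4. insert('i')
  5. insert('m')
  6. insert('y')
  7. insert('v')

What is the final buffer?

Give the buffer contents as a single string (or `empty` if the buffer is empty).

Answer: imyvlsiimmyyvvyvimyvuk

Derivation:
After op 1 (delete): buffer="lsyvuk" (len 6), cursors c1@0 c2@2, authorship ......
After op 2 (add_cursor(4)): buffer="lsyvuk" (len 6), cursors c1@0 c2@2 c3@4, authorship ......
After op 3 (add_cursor(2)): buffer="lsyvuk" (len 6), cursors c1@0 c2@2 c4@2 c3@4, authorship ......
After op 4 (insert('i')): buffer="ilsiiyviuk" (len 10), cursors c1@1 c2@5 c4@5 c3@8, authorship 1..24..3..
After op 5 (insert('m')): buffer="imlsiimmyvimuk" (len 14), cursors c1@2 c2@8 c4@8 c3@12, authorship 11..2424..33..
After op 6 (insert('y')): buffer="imylsiimmyyyvimyuk" (len 18), cursors c1@3 c2@11 c4@11 c3@16, authorship 111..242424..333..
After op 7 (insert('v')): buffer="imyvlsiimmyyvvyvimyvuk" (len 22), cursors c1@4 c2@14 c4@14 c3@20, authorship 1111..24242424..3333..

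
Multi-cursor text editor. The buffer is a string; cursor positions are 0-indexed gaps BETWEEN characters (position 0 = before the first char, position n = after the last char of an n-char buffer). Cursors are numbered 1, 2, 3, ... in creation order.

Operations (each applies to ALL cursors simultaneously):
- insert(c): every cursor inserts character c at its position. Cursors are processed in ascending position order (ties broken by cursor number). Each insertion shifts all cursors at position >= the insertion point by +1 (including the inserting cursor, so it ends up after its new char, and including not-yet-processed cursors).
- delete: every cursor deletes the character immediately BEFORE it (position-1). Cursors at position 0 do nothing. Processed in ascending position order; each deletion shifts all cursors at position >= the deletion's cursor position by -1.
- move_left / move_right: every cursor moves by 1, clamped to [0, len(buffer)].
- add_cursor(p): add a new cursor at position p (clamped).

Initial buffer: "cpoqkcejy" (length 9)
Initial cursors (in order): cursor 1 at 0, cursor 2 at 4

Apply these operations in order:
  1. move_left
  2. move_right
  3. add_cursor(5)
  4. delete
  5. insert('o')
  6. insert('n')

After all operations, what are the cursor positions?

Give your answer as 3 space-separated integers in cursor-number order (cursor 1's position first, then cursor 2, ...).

Answer: 2 8 8

Derivation:
After op 1 (move_left): buffer="cpoqkcejy" (len 9), cursors c1@0 c2@3, authorship .........
After op 2 (move_right): buffer="cpoqkcejy" (len 9), cursors c1@1 c2@4, authorship .........
After op 3 (add_cursor(5)): buffer="cpoqkcejy" (len 9), cursors c1@1 c2@4 c3@5, authorship .........
After op 4 (delete): buffer="pocejy" (len 6), cursors c1@0 c2@2 c3@2, authorship ......
After op 5 (insert('o')): buffer="opooocejy" (len 9), cursors c1@1 c2@5 c3@5, authorship 1..23....
After op 6 (insert('n')): buffer="onpooonncejy" (len 12), cursors c1@2 c2@8 c3@8, authorship 11..2323....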